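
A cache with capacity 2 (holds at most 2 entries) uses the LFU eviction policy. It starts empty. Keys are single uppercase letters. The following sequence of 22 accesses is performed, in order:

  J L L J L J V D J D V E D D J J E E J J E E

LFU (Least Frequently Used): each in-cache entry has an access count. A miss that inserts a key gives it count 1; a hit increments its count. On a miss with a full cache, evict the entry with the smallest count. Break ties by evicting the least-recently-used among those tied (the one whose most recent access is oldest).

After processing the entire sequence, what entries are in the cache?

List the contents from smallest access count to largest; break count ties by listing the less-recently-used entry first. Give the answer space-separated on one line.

Answer: E J

Derivation:
LFU simulation (capacity=2):
  1. access J: MISS. Cache: [J(c=1)]
  2. access L: MISS. Cache: [J(c=1) L(c=1)]
  3. access L: HIT, count now 2. Cache: [J(c=1) L(c=2)]
  4. access J: HIT, count now 2. Cache: [L(c=2) J(c=2)]
  5. access L: HIT, count now 3. Cache: [J(c=2) L(c=3)]
  6. access J: HIT, count now 3. Cache: [L(c=3) J(c=3)]
  7. access V: MISS, evict L(c=3). Cache: [V(c=1) J(c=3)]
  8. access D: MISS, evict V(c=1). Cache: [D(c=1) J(c=3)]
  9. access J: HIT, count now 4. Cache: [D(c=1) J(c=4)]
  10. access D: HIT, count now 2. Cache: [D(c=2) J(c=4)]
  11. access V: MISS, evict D(c=2). Cache: [V(c=1) J(c=4)]
  12. access E: MISS, evict V(c=1). Cache: [E(c=1) J(c=4)]
  13. access D: MISS, evict E(c=1). Cache: [D(c=1) J(c=4)]
  14. access D: HIT, count now 2. Cache: [D(c=2) J(c=4)]
  15. access J: HIT, count now 5. Cache: [D(c=2) J(c=5)]
  16. access J: HIT, count now 6. Cache: [D(c=2) J(c=6)]
  17. access E: MISS, evict D(c=2). Cache: [E(c=1) J(c=6)]
  18. access E: HIT, count now 2. Cache: [E(c=2) J(c=6)]
  19. access J: HIT, count now 7. Cache: [E(c=2) J(c=7)]
  20. access J: HIT, count now 8. Cache: [E(c=2) J(c=8)]
  21. access E: HIT, count now 3. Cache: [E(c=3) J(c=8)]
  22. access E: HIT, count now 4. Cache: [E(c=4) J(c=8)]
Total: 14 hits, 8 misses, 6 evictions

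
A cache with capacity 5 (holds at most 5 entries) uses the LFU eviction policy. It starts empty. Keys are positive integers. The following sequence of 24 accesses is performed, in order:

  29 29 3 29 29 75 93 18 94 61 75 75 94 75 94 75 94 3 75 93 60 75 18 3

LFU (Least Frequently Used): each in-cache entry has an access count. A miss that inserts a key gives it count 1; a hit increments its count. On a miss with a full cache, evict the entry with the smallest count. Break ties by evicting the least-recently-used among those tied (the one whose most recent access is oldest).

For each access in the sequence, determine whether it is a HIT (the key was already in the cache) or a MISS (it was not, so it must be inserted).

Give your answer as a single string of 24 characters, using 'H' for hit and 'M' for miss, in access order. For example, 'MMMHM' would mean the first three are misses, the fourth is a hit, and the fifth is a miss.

LFU simulation (capacity=5):
  1. access 29: MISS. Cache: [29(c=1)]
  2. access 29: HIT, count now 2. Cache: [29(c=2)]
  3. access 3: MISS. Cache: [3(c=1) 29(c=2)]
  4. access 29: HIT, count now 3. Cache: [3(c=1) 29(c=3)]
  5. access 29: HIT, count now 4. Cache: [3(c=1) 29(c=4)]
  6. access 75: MISS. Cache: [3(c=1) 75(c=1) 29(c=4)]
  7. access 93: MISS. Cache: [3(c=1) 75(c=1) 93(c=1) 29(c=4)]
  8. access 18: MISS. Cache: [3(c=1) 75(c=1) 93(c=1) 18(c=1) 29(c=4)]
  9. access 94: MISS, evict 3(c=1). Cache: [75(c=1) 93(c=1) 18(c=1) 94(c=1) 29(c=4)]
  10. access 61: MISS, evict 75(c=1). Cache: [93(c=1) 18(c=1) 94(c=1) 61(c=1) 29(c=4)]
  11. access 75: MISS, evict 93(c=1). Cache: [18(c=1) 94(c=1) 61(c=1) 75(c=1) 29(c=4)]
  12. access 75: HIT, count now 2. Cache: [18(c=1) 94(c=1) 61(c=1) 75(c=2) 29(c=4)]
  13. access 94: HIT, count now 2. Cache: [18(c=1) 61(c=1) 75(c=2) 94(c=2) 29(c=4)]
  14. access 75: HIT, count now 3. Cache: [18(c=1) 61(c=1) 94(c=2) 75(c=3) 29(c=4)]
  15. access 94: HIT, count now 3. Cache: [18(c=1) 61(c=1) 75(c=3) 94(c=3) 29(c=4)]
  16. access 75: HIT, count now 4. Cache: [18(c=1) 61(c=1) 94(c=3) 29(c=4) 75(c=4)]
  17. access 94: HIT, count now 4. Cache: [18(c=1) 61(c=1) 29(c=4) 75(c=4) 94(c=4)]
  18. access 3: MISS, evict 18(c=1). Cache: [61(c=1) 3(c=1) 29(c=4) 75(c=4) 94(c=4)]
  19. access 75: HIT, count now 5. Cache: [61(c=1) 3(c=1) 29(c=4) 94(c=4) 75(c=5)]
  20. access 93: MISS, evict 61(c=1). Cache: [3(c=1) 93(c=1) 29(c=4) 94(c=4) 75(c=5)]
  21. access 60: MISS, evict 3(c=1). Cache: [93(c=1) 60(c=1) 29(c=4) 94(c=4) 75(c=5)]
  22. access 75: HIT, count now 6. Cache: [93(c=1) 60(c=1) 29(c=4) 94(c=4) 75(c=6)]
  23. access 18: MISS, evict 93(c=1). Cache: [60(c=1) 18(c=1) 29(c=4) 94(c=4) 75(c=6)]
  24. access 3: MISS, evict 60(c=1). Cache: [18(c=1) 3(c=1) 29(c=4) 94(c=4) 75(c=6)]
Total: 11 hits, 13 misses, 8 evictions

Answer: MHMHHMMMMMMHHHHHHMHMMHMM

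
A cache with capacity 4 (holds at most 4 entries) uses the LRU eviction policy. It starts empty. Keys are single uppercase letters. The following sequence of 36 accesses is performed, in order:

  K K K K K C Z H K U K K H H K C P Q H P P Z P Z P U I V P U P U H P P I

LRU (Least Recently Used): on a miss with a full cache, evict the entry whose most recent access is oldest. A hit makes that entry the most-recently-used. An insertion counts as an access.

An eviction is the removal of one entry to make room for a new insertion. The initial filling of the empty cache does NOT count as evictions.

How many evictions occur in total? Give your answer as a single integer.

Answer: 11

Derivation:
LRU simulation (capacity=4):
  1. access K: MISS. Cache (LRU->MRU): [K]
  2. access K: HIT. Cache (LRU->MRU): [K]
  3. access K: HIT. Cache (LRU->MRU): [K]
  4. access K: HIT. Cache (LRU->MRU): [K]
  5. access K: HIT. Cache (LRU->MRU): [K]
  6. access C: MISS. Cache (LRU->MRU): [K C]
  7. access Z: MISS. Cache (LRU->MRU): [K C Z]
  8. access H: MISS. Cache (LRU->MRU): [K C Z H]
  9. access K: HIT. Cache (LRU->MRU): [C Z H K]
  10. access U: MISS, evict C. Cache (LRU->MRU): [Z H K U]
  11. access K: HIT. Cache (LRU->MRU): [Z H U K]
  12. access K: HIT. Cache (LRU->MRU): [Z H U K]
  13. access H: HIT. Cache (LRU->MRU): [Z U K H]
  14. access H: HIT. Cache (LRU->MRU): [Z U K H]
  15. access K: HIT. Cache (LRU->MRU): [Z U H K]
  16. access C: MISS, evict Z. Cache (LRU->MRU): [U H K C]
  17. access P: MISS, evict U. Cache (LRU->MRU): [H K C P]
  18. access Q: MISS, evict H. Cache (LRU->MRU): [K C P Q]
  19. access H: MISS, evict K. Cache (LRU->MRU): [C P Q H]
  20. access P: HIT. Cache (LRU->MRU): [C Q H P]
  21. access P: HIT. Cache (LRU->MRU): [C Q H P]
  22. access Z: MISS, evict C. Cache (LRU->MRU): [Q H P Z]
  23. access P: HIT. Cache (LRU->MRU): [Q H Z P]
  24. access Z: HIT. Cache (LRU->MRU): [Q H P Z]
  25. access P: HIT. Cache (LRU->MRU): [Q H Z P]
  26. access U: MISS, evict Q. Cache (LRU->MRU): [H Z P U]
  27. access I: MISS, evict H. Cache (LRU->MRU): [Z P U I]
  28. access V: MISS, evict Z. Cache (LRU->MRU): [P U I V]
  29. access P: HIT. Cache (LRU->MRU): [U I V P]
  30. access U: HIT. Cache (LRU->MRU): [I V P U]
  31. access P: HIT. Cache (LRU->MRU): [I V U P]
  32. access U: HIT. Cache (LRU->MRU): [I V P U]
  33. access H: MISS, evict I. Cache (LRU->MRU): [V P U H]
  34. access P: HIT. Cache (LRU->MRU): [V U H P]
  35. access P: HIT. Cache (LRU->MRU): [V U H P]
  36. access I: MISS, evict V. Cache (LRU->MRU): [U H P I]
Total: 21 hits, 15 misses, 11 evictions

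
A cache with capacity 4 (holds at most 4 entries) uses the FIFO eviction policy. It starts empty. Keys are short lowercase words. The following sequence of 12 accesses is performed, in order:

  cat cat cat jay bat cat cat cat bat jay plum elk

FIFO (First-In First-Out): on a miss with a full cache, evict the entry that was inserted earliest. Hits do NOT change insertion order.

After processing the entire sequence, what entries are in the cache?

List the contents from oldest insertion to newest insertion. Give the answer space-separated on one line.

FIFO simulation (capacity=4):
  1. access cat: MISS. Cache (old->new): [cat]
  2. access cat: HIT. Cache (old->new): [cat]
  3. access cat: HIT. Cache (old->new): [cat]
  4. access jay: MISS. Cache (old->new): [cat jay]
  5. access bat: MISS. Cache (old->new): [cat jay bat]
  6. access cat: HIT. Cache (old->new): [cat jay bat]
  7. access cat: HIT. Cache (old->new): [cat jay bat]
  8. access cat: HIT. Cache (old->new): [cat jay bat]
  9. access bat: HIT. Cache (old->new): [cat jay bat]
  10. access jay: HIT. Cache (old->new): [cat jay bat]
  11. access plum: MISS. Cache (old->new): [cat jay bat plum]
  12. access elk: MISS, evict cat. Cache (old->new): [jay bat plum elk]
Total: 7 hits, 5 misses, 1 evictions

Answer: jay bat plum elk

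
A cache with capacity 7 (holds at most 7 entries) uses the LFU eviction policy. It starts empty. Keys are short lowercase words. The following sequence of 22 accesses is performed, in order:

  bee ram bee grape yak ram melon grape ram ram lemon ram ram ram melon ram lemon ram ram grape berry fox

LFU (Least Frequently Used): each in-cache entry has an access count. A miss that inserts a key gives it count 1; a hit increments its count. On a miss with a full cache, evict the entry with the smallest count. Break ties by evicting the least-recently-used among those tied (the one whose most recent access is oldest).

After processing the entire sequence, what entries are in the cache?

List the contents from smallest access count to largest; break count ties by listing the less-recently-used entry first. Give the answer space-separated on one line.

Answer: berry fox bee melon lemon grape ram

Derivation:
LFU simulation (capacity=7):
  1. access bee: MISS. Cache: [bee(c=1)]
  2. access ram: MISS. Cache: [bee(c=1) ram(c=1)]
  3. access bee: HIT, count now 2. Cache: [ram(c=1) bee(c=2)]
  4. access grape: MISS. Cache: [ram(c=1) grape(c=1) bee(c=2)]
  5. access yak: MISS. Cache: [ram(c=1) grape(c=1) yak(c=1) bee(c=2)]
  6. access ram: HIT, count now 2. Cache: [grape(c=1) yak(c=1) bee(c=2) ram(c=2)]
  7. access melon: MISS. Cache: [grape(c=1) yak(c=1) melon(c=1) bee(c=2) ram(c=2)]
  8. access grape: HIT, count now 2. Cache: [yak(c=1) melon(c=1) bee(c=2) ram(c=2) grape(c=2)]
  9. access ram: HIT, count now 3. Cache: [yak(c=1) melon(c=1) bee(c=2) grape(c=2) ram(c=3)]
  10. access ram: HIT, count now 4. Cache: [yak(c=1) melon(c=1) bee(c=2) grape(c=2) ram(c=4)]
  11. access lemon: MISS. Cache: [yak(c=1) melon(c=1) lemon(c=1) bee(c=2) grape(c=2) ram(c=4)]
  12. access ram: HIT, count now 5. Cache: [yak(c=1) melon(c=1) lemon(c=1) bee(c=2) grape(c=2) ram(c=5)]
  13. access ram: HIT, count now 6. Cache: [yak(c=1) melon(c=1) lemon(c=1) bee(c=2) grape(c=2) ram(c=6)]
  14. access ram: HIT, count now 7. Cache: [yak(c=1) melon(c=1) lemon(c=1) bee(c=2) grape(c=2) ram(c=7)]
  15. access melon: HIT, count now 2. Cache: [yak(c=1) lemon(c=1) bee(c=2) grape(c=2) melon(c=2) ram(c=7)]
  16. access ram: HIT, count now 8. Cache: [yak(c=1) lemon(c=1) bee(c=2) grape(c=2) melon(c=2) ram(c=8)]
  17. access lemon: HIT, count now 2. Cache: [yak(c=1) bee(c=2) grape(c=2) melon(c=2) lemon(c=2) ram(c=8)]
  18. access ram: HIT, count now 9. Cache: [yak(c=1) bee(c=2) grape(c=2) melon(c=2) lemon(c=2) ram(c=9)]
  19. access ram: HIT, count now 10. Cache: [yak(c=1) bee(c=2) grape(c=2) melon(c=2) lemon(c=2) ram(c=10)]
  20. access grape: HIT, count now 3. Cache: [yak(c=1) bee(c=2) melon(c=2) lemon(c=2) grape(c=3) ram(c=10)]
  21. access berry: MISS. Cache: [yak(c=1) berry(c=1) bee(c=2) melon(c=2) lemon(c=2) grape(c=3) ram(c=10)]
  22. access fox: MISS, evict yak(c=1). Cache: [berry(c=1) fox(c=1) bee(c=2) melon(c=2) lemon(c=2) grape(c=3) ram(c=10)]
Total: 14 hits, 8 misses, 1 evictions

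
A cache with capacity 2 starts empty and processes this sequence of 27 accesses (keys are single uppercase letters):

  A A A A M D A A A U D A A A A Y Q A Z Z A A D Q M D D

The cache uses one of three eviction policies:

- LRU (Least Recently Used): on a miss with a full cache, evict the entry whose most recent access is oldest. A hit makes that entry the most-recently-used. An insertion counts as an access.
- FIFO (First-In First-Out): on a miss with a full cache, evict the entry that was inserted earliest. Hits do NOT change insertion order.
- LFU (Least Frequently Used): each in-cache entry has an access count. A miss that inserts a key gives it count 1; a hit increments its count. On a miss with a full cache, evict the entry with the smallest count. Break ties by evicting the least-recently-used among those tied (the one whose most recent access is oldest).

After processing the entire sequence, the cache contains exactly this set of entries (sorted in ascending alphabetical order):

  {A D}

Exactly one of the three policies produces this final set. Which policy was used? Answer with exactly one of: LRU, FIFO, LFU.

Answer: LFU

Derivation:
Simulating under each policy and comparing final sets:
  LRU: final set = {D M} -> differs
  FIFO: final set = {D M} -> differs
  LFU: final set = {A D} -> MATCHES target
Only LFU produces the target set.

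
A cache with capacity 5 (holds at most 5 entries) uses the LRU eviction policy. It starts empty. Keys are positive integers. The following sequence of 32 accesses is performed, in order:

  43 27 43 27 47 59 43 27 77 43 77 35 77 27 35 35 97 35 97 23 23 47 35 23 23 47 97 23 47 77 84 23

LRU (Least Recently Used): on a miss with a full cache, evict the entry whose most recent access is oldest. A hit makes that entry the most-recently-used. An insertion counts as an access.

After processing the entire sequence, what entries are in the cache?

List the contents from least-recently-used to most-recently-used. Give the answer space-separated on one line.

LRU simulation (capacity=5):
  1. access 43: MISS. Cache (LRU->MRU): [43]
  2. access 27: MISS. Cache (LRU->MRU): [43 27]
  3. access 43: HIT. Cache (LRU->MRU): [27 43]
  4. access 27: HIT. Cache (LRU->MRU): [43 27]
  5. access 47: MISS. Cache (LRU->MRU): [43 27 47]
  6. access 59: MISS. Cache (LRU->MRU): [43 27 47 59]
  7. access 43: HIT. Cache (LRU->MRU): [27 47 59 43]
  8. access 27: HIT. Cache (LRU->MRU): [47 59 43 27]
  9. access 77: MISS. Cache (LRU->MRU): [47 59 43 27 77]
  10. access 43: HIT. Cache (LRU->MRU): [47 59 27 77 43]
  11. access 77: HIT. Cache (LRU->MRU): [47 59 27 43 77]
  12. access 35: MISS, evict 47. Cache (LRU->MRU): [59 27 43 77 35]
  13. access 77: HIT. Cache (LRU->MRU): [59 27 43 35 77]
  14. access 27: HIT. Cache (LRU->MRU): [59 43 35 77 27]
  15. access 35: HIT. Cache (LRU->MRU): [59 43 77 27 35]
  16. access 35: HIT. Cache (LRU->MRU): [59 43 77 27 35]
  17. access 97: MISS, evict 59. Cache (LRU->MRU): [43 77 27 35 97]
  18. access 35: HIT. Cache (LRU->MRU): [43 77 27 97 35]
  19. access 97: HIT. Cache (LRU->MRU): [43 77 27 35 97]
  20. access 23: MISS, evict 43. Cache (LRU->MRU): [77 27 35 97 23]
  21. access 23: HIT. Cache (LRU->MRU): [77 27 35 97 23]
  22. access 47: MISS, evict 77. Cache (LRU->MRU): [27 35 97 23 47]
  23. access 35: HIT. Cache (LRU->MRU): [27 97 23 47 35]
  24. access 23: HIT. Cache (LRU->MRU): [27 97 47 35 23]
  25. access 23: HIT. Cache (LRU->MRU): [27 97 47 35 23]
  26. access 47: HIT. Cache (LRU->MRU): [27 97 35 23 47]
  27. access 97: HIT. Cache (LRU->MRU): [27 35 23 47 97]
  28. access 23: HIT. Cache (LRU->MRU): [27 35 47 97 23]
  29. access 47: HIT. Cache (LRU->MRU): [27 35 97 23 47]
  30. access 77: MISS, evict 27. Cache (LRU->MRU): [35 97 23 47 77]
  31. access 84: MISS, evict 35. Cache (LRU->MRU): [97 23 47 77 84]
  32. access 23: HIT. Cache (LRU->MRU): [97 47 77 84 23]
Total: 21 hits, 11 misses, 6 evictions

Answer: 97 47 77 84 23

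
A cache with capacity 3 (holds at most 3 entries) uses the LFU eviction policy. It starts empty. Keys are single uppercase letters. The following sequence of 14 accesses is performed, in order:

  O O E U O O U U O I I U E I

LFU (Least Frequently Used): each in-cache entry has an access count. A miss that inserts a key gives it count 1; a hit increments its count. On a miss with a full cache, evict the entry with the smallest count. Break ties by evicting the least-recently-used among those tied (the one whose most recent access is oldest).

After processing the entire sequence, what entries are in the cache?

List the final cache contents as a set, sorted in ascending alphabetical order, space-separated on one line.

Answer: I O U

Derivation:
LFU simulation (capacity=3):
  1. access O: MISS. Cache: [O(c=1)]
  2. access O: HIT, count now 2. Cache: [O(c=2)]
  3. access E: MISS. Cache: [E(c=1) O(c=2)]
  4. access U: MISS. Cache: [E(c=1) U(c=1) O(c=2)]
  5. access O: HIT, count now 3. Cache: [E(c=1) U(c=1) O(c=3)]
  6. access O: HIT, count now 4. Cache: [E(c=1) U(c=1) O(c=4)]
  7. access U: HIT, count now 2. Cache: [E(c=1) U(c=2) O(c=4)]
  8. access U: HIT, count now 3. Cache: [E(c=1) U(c=3) O(c=4)]
  9. access O: HIT, count now 5. Cache: [E(c=1) U(c=3) O(c=5)]
  10. access I: MISS, evict E(c=1). Cache: [I(c=1) U(c=3) O(c=5)]
  11. access I: HIT, count now 2. Cache: [I(c=2) U(c=3) O(c=5)]
  12. access U: HIT, count now 4. Cache: [I(c=2) U(c=4) O(c=5)]
  13. access E: MISS, evict I(c=2). Cache: [E(c=1) U(c=4) O(c=5)]
  14. access I: MISS, evict E(c=1). Cache: [I(c=1) U(c=4) O(c=5)]
Total: 8 hits, 6 misses, 3 evictions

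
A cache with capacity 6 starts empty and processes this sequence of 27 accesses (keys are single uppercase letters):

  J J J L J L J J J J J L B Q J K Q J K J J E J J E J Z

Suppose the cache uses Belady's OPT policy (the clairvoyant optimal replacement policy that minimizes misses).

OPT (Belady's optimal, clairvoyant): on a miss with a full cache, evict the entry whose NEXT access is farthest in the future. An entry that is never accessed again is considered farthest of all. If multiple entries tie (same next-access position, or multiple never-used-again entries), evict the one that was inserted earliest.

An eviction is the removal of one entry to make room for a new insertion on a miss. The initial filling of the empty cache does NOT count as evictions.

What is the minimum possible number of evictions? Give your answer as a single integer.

Answer: 1

Derivation:
OPT (Belady) simulation (capacity=6):
  1. access J: MISS. Cache: [J]
  2. access J: HIT. Next use of J: step 3. Cache: [J]
  3. access J: HIT. Next use of J: step 5. Cache: [J]
  4. access L: MISS. Cache: [J L]
  5. access J: HIT. Next use of J: step 7. Cache: [J L]
  6. access L: HIT. Next use of L: step 12. Cache: [J L]
  7. access J: HIT. Next use of J: step 8. Cache: [J L]
  8. access J: HIT. Next use of J: step 9. Cache: [J L]
  9. access J: HIT. Next use of J: step 10. Cache: [J L]
  10. access J: HIT. Next use of J: step 11. Cache: [J L]
  11. access J: HIT. Next use of J: step 15. Cache: [J L]
  12. access L: HIT. Next use of L: never. Cache: [J L]
  13. access B: MISS. Cache: [J L B]
  14. access Q: MISS. Cache: [J L B Q]
  15. access J: HIT. Next use of J: step 18. Cache: [J L B Q]
  16. access K: MISS. Cache: [J L B Q K]
  17. access Q: HIT. Next use of Q: never. Cache: [J L B Q K]
  18. access J: HIT. Next use of J: step 20. Cache: [J L B Q K]
  19. access K: HIT. Next use of K: never. Cache: [J L B Q K]
  20. access J: HIT. Next use of J: step 21. Cache: [J L B Q K]
  21. access J: HIT. Next use of J: step 23. Cache: [J L B Q K]
  22. access E: MISS. Cache: [J L B Q K E]
  23. access J: HIT. Next use of J: step 24. Cache: [J L B Q K E]
  24. access J: HIT. Next use of J: step 26. Cache: [J L B Q K E]
  25. access E: HIT. Next use of E: never. Cache: [J L B Q K E]
  26. access J: HIT. Next use of J: never. Cache: [J L B Q K E]
  27. access Z: MISS, evict J (next use: never). Cache: [L B Q K E Z]
Total: 20 hits, 7 misses, 1 evictions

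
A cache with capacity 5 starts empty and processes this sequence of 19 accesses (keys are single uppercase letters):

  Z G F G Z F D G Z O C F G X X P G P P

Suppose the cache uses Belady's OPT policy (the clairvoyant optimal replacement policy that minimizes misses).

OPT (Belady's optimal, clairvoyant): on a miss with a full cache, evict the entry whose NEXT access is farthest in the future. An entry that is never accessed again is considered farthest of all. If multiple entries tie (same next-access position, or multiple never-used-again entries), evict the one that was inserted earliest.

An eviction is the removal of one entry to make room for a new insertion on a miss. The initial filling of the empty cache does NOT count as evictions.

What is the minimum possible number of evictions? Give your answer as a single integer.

Answer: 3

Derivation:
OPT (Belady) simulation (capacity=5):
  1. access Z: MISS. Cache: [Z]
  2. access G: MISS. Cache: [Z G]
  3. access F: MISS. Cache: [Z G F]
  4. access G: HIT. Next use of G: step 8. Cache: [Z G F]
  5. access Z: HIT. Next use of Z: step 9. Cache: [Z G F]
  6. access F: HIT. Next use of F: step 12. Cache: [Z G F]
  7. access D: MISS. Cache: [Z G F D]
  8. access G: HIT. Next use of G: step 13. Cache: [Z G F D]
  9. access Z: HIT. Next use of Z: never. Cache: [Z G F D]
  10. access O: MISS. Cache: [Z G F D O]
  11. access C: MISS, evict Z (next use: never). Cache: [G F D O C]
  12. access F: HIT. Next use of F: never. Cache: [G F D O C]
  13. access G: HIT. Next use of G: step 17. Cache: [G F D O C]
  14. access X: MISS, evict F (next use: never). Cache: [G D O C X]
  15. access X: HIT. Next use of X: never. Cache: [G D O C X]
  16. access P: MISS, evict D (next use: never). Cache: [G O C X P]
  17. access G: HIT. Next use of G: never. Cache: [G O C X P]
  18. access P: HIT. Next use of P: step 19. Cache: [G O C X P]
  19. access P: HIT. Next use of P: never. Cache: [G O C X P]
Total: 11 hits, 8 misses, 3 evictions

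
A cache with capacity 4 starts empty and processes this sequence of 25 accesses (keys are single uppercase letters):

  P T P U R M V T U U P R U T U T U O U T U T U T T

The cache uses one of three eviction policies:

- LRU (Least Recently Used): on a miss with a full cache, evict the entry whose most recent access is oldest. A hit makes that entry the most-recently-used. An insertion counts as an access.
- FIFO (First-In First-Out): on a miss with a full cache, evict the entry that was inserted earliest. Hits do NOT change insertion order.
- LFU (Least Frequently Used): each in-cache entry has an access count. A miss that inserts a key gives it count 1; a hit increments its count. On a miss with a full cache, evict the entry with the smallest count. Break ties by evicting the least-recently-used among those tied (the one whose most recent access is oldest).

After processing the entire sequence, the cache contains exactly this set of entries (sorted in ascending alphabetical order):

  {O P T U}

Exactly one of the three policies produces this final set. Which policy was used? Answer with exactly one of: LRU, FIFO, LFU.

Answer: LFU

Derivation:
Simulating under each policy and comparing final sets:
  LRU: final set = {O R T U} -> differs
  FIFO: final set = {O R T U} -> differs
  LFU: final set = {O P T U} -> MATCHES target
Only LFU produces the target set.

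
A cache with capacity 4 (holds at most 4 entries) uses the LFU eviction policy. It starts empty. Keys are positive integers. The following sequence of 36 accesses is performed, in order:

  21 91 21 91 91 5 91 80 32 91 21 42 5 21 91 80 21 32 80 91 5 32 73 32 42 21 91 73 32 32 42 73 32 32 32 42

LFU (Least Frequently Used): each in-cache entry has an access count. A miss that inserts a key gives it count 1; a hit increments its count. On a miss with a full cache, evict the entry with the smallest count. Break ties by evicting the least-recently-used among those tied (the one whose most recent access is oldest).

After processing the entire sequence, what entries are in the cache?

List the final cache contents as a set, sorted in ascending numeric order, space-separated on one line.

LFU simulation (capacity=4):
  1. access 21: MISS. Cache: [21(c=1)]
  2. access 91: MISS. Cache: [21(c=1) 91(c=1)]
  3. access 21: HIT, count now 2. Cache: [91(c=1) 21(c=2)]
  4. access 91: HIT, count now 2. Cache: [21(c=2) 91(c=2)]
  5. access 91: HIT, count now 3. Cache: [21(c=2) 91(c=3)]
  6. access 5: MISS. Cache: [5(c=1) 21(c=2) 91(c=3)]
  7. access 91: HIT, count now 4. Cache: [5(c=1) 21(c=2) 91(c=4)]
  8. access 80: MISS. Cache: [5(c=1) 80(c=1) 21(c=2) 91(c=4)]
  9. access 32: MISS, evict 5(c=1). Cache: [80(c=1) 32(c=1) 21(c=2) 91(c=4)]
  10. access 91: HIT, count now 5. Cache: [80(c=1) 32(c=1) 21(c=2) 91(c=5)]
  11. access 21: HIT, count now 3. Cache: [80(c=1) 32(c=1) 21(c=3) 91(c=5)]
  12. access 42: MISS, evict 80(c=1). Cache: [32(c=1) 42(c=1) 21(c=3) 91(c=5)]
  13. access 5: MISS, evict 32(c=1). Cache: [42(c=1) 5(c=1) 21(c=3) 91(c=5)]
  14. access 21: HIT, count now 4. Cache: [42(c=1) 5(c=1) 21(c=4) 91(c=5)]
  15. access 91: HIT, count now 6. Cache: [42(c=1) 5(c=1) 21(c=4) 91(c=6)]
  16. access 80: MISS, evict 42(c=1). Cache: [5(c=1) 80(c=1) 21(c=4) 91(c=6)]
  17. access 21: HIT, count now 5. Cache: [5(c=1) 80(c=1) 21(c=5) 91(c=6)]
  18. access 32: MISS, evict 5(c=1). Cache: [80(c=1) 32(c=1) 21(c=5) 91(c=6)]
  19. access 80: HIT, count now 2. Cache: [32(c=1) 80(c=2) 21(c=5) 91(c=6)]
  20. access 91: HIT, count now 7. Cache: [32(c=1) 80(c=2) 21(c=5) 91(c=7)]
  21. access 5: MISS, evict 32(c=1). Cache: [5(c=1) 80(c=2) 21(c=5) 91(c=7)]
  22. access 32: MISS, evict 5(c=1). Cache: [32(c=1) 80(c=2) 21(c=5) 91(c=7)]
  23. access 73: MISS, evict 32(c=1). Cache: [73(c=1) 80(c=2) 21(c=5) 91(c=7)]
  24. access 32: MISS, evict 73(c=1). Cache: [32(c=1) 80(c=2) 21(c=5) 91(c=7)]
  25. access 42: MISS, evict 32(c=1). Cache: [42(c=1) 80(c=2) 21(c=5) 91(c=7)]
  26. access 21: HIT, count now 6. Cache: [42(c=1) 80(c=2) 21(c=6) 91(c=7)]
  27. access 91: HIT, count now 8. Cache: [42(c=1) 80(c=2) 21(c=6) 91(c=8)]
  28. access 73: MISS, evict 42(c=1). Cache: [73(c=1) 80(c=2) 21(c=6) 91(c=8)]
  29. access 32: MISS, evict 73(c=1). Cache: [32(c=1) 80(c=2) 21(c=6) 91(c=8)]
  30. access 32: HIT, count now 2. Cache: [80(c=2) 32(c=2) 21(c=6) 91(c=8)]
  31. access 42: MISS, evict 80(c=2). Cache: [42(c=1) 32(c=2) 21(c=6) 91(c=8)]
  32. access 73: MISS, evict 42(c=1). Cache: [73(c=1) 32(c=2) 21(c=6) 91(c=8)]
  33. access 32: HIT, count now 3. Cache: [73(c=1) 32(c=3) 21(c=6) 91(c=8)]
  34. access 32: HIT, count now 4. Cache: [73(c=1) 32(c=4) 21(c=6) 91(c=8)]
  35. access 32: HIT, count now 5. Cache: [73(c=1) 32(c=5) 21(c=6) 91(c=8)]
  36. access 42: MISS, evict 73(c=1). Cache: [42(c=1) 32(c=5) 21(c=6) 91(c=8)]
Total: 17 hits, 19 misses, 15 evictions

Answer: 21 32 42 91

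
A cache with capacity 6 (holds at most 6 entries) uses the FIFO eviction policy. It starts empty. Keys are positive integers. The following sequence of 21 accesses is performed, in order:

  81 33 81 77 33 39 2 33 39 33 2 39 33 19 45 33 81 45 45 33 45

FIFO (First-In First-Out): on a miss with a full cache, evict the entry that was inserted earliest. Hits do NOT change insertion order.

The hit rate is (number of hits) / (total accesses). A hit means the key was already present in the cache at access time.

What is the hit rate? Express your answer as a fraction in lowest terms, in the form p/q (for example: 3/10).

FIFO simulation (capacity=6):
  1. access 81: MISS. Cache (old->new): [81]
  2. access 33: MISS. Cache (old->new): [81 33]
  3. access 81: HIT. Cache (old->new): [81 33]
  4. access 77: MISS. Cache (old->new): [81 33 77]
  5. access 33: HIT. Cache (old->new): [81 33 77]
  6. access 39: MISS. Cache (old->new): [81 33 77 39]
  7. access 2: MISS. Cache (old->new): [81 33 77 39 2]
  8. access 33: HIT. Cache (old->new): [81 33 77 39 2]
  9. access 39: HIT. Cache (old->new): [81 33 77 39 2]
  10. access 33: HIT. Cache (old->new): [81 33 77 39 2]
  11. access 2: HIT. Cache (old->new): [81 33 77 39 2]
  12. access 39: HIT. Cache (old->new): [81 33 77 39 2]
  13. access 33: HIT. Cache (old->new): [81 33 77 39 2]
  14. access 19: MISS. Cache (old->new): [81 33 77 39 2 19]
  15. access 45: MISS, evict 81. Cache (old->new): [33 77 39 2 19 45]
  16. access 33: HIT. Cache (old->new): [33 77 39 2 19 45]
  17. access 81: MISS, evict 33. Cache (old->new): [77 39 2 19 45 81]
  18. access 45: HIT. Cache (old->new): [77 39 2 19 45 81]
  19. access 45: HIT. Cache (old->new): [77 39 2 19 45 81]
  20. access 33: MISS, evict 77. Cache (old->new): [39 2 19 45 81 33]
  21. access 45: HIT. Cache (old->new): [39 2 19 45 81 33]
Total: 12 hits, 9 misses, 3 evictions

Hit rate = 12/21 = 4/7

Answer: 4/7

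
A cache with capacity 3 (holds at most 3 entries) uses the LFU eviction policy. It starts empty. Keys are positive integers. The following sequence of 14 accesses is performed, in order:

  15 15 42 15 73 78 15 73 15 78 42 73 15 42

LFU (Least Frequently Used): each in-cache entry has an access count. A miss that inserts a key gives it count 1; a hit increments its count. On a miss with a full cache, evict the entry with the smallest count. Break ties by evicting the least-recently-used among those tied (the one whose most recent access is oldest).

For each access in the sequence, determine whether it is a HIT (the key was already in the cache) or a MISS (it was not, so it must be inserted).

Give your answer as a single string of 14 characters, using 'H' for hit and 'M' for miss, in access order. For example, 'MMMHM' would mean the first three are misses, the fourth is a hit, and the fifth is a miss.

Answer: MHMHMMHHHHMMHM

Derivation:
LFU simulation (capacity=3):
  1. access 15: MISS. Cache: [15(c=1)]
  2. access 15: HIT, count now 2. Cache: [15(c=2)]
  3. access 42: MISS. Cache: [42(c=1) 15(c=2)]
  4. access 15: HIT, count now 3. Cache: [42(c=1) 15(c=3)]
  5. access 73: MISS. Cache: [42(c=1) 73(c=1) 15(c=3)]
  6. access 78: MISS, evict 42(c=1). Cache: [73(c=1) 78(c=1) 15(c=3)]
  7. access 15: HIT, count now 4. Cache: [73(c=1) 78(c=1) 15(c=4)]
  8. access 73: HIT, count now 2. Cache: [78(c=1) 73(c=2) 15(c=4)]
  9. access 15: HIT, count now 5. Cache: [78(c=1) 73(c=2) 15(c=5)]
  10. access 78: HIT, count now 2. Cache: [73(c=2) 78(c=2) 15(c=5)]
  11. access 42: MISS, evict 73(c=2). Cache: [42(c=1) 78(c=2) 15(c=5)]
  12. access 73: MISS, evict 42(c=1). Cache: [73(c=1) 78(c=2) 15(c=5)]
  13. access 15: HIT, count now 6. Cache: [73(c=1) 78(c=2) 15(c=6)]
  14. access 42: MISS, evict 73(c=1). Cache: [42(c=1) 78(c=2) 15(c=6)]
Total: 7 hits, 7 misses, 4 evictions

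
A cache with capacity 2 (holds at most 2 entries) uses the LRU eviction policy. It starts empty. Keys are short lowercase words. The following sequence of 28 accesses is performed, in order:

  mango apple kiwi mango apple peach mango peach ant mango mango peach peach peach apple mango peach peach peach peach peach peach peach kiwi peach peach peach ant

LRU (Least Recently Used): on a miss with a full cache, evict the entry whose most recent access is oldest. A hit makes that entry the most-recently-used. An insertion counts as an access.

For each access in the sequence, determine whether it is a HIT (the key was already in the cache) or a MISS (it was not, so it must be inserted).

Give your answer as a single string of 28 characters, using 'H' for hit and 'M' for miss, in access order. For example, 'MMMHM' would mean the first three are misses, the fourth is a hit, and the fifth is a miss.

LRU simulation (capacity=2):
  1. access mango: MISS. Cache (LRU->MRU): [mango]
  2. access apple: MISS. Cache (LRU->MRU): [mango apple]
  3. access kiwi: MISS, evict mango. Cache (LRU->MRU): [apple kiwi]
  4. access mango: MISS, evict apple. Cache (LRU->MRU): [kiwi mango]
  5. access apple: MISS, evict kiwi. Cache (LRU->MRU): [mango apple]
  6. access peach: MISS, evict mango. Cache (LRU->MRU): [apple peach]
  7. access mango: MISS, evict apple. Cache (LRU->MRU): [peach mango]
  8. access peach: HIT. Cache (LRU->MRU): [mango peach]
  9. access ant: MISS, evict mango. Cache (LRU->MRU): [peach ant]
  10. access mango: MISS, evict peach. Cache (LRU->MRU): [ant mango]
  11. access mango: HIT. Cache (LRU->MRU): [ant mango]
  12. access peach: MISS, evict ant. Cache (LRU->MRU): [mango peach]
  13. access peach: HIT. Cache (LRU->MRU): [mango peach]
  14. access peach: HIT. Cache (LRU->MRU): [mango peach]
  15. access apple: MISS, evict mango. Cache (LRU->MRU): [peach apple]
  16. access mango: MISS, evict peach. Cache (LRU->MRU): [apple mango]
  17. access peach: MISS, evict apple. Cache (LRU->MRU): [mango peach]
  18. access peach: HIT. Cache (LRU->MRU): [mango peach]
  19. access peach: HIT. Cache (LRU->MRU): [mango peach]
  20. access peach: HIT. Cache (LRU->MRU): [mango peach]
  21. access peach: HIT. Cache (LRU->MRU): [mango peach]
  22. access peach: HIT. Cache (LRU->MRU): [mango peach]
  23. access peach: HIT. Cache (LRU->MRU): [mango peach]
  24. access kiwi: MISS, evict mango. Cache (LRU->MRU): [peach kiwi]
  25. access peach: HIT. Cache (LRU->MRU): [kiwi peach]
  26. access peach: HIT. Cache (LRU->MRU): [kiwi peach]
  27. access peach: HIT. Cache (LRU->MRU): [kiwi peach]
  28. access ant: MISS, evict kiwi. Cache (LRU->MRU): [peach ant]
Total: 13 hits, 15 misses, 13 evictions

Answer: MMMMMMMHMMHMHHMMMHHHHHHMHHHM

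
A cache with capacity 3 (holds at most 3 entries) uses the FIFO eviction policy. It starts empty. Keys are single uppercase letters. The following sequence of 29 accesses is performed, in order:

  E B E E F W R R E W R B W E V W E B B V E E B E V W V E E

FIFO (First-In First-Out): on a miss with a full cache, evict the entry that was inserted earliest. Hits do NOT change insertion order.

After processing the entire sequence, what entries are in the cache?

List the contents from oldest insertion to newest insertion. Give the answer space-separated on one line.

FIFO simulation (capacity=3):
  1. access E: MISS. Cache (old->new): [E]
  2. access B: MISS. Cache (old->new): [E B]
  3. access E: HIT. Cache (old->new): [E B]
  4. access E: HIT. Cache (old->new): [E B]
  5. access F: MISS. Cache (old->new): [E B F]
  6. access W: MISS, evict E. Cache (old->new): [B F W]
  7. access R: MISS, evict B. Cache (old->new): [F W R]
  8. access R: HIT. Cache (old->new): [F W R]
  9. access E: MISS, evict F. Cache (old->new): [W R E]
  10. access W: HIT. Cache (old->new): [W R E]
  11. access R: HIT. Cache (old->new): [W R E]
  12. access B: MISS, evict W. Cache (old->new): [R E B]
  13. access W: MISS, evict R. Cache (old->new): [E B W]
  14. access E: HIT. Cache (old->new): [E B W]
  15. access V: MISS, evict E. Cache (old->new): [B W V]
  16. access W: HIT. Cache (old->new): [B W V]
  17. access E: MISS, evict B. Cache (old->new): [W V E]
  18. access B: MISS, evict W. Cache (old->new): [V E B]
  19. access B: HIT. Cache (old->new): [V E B]
  20. access V: HIT. Cache (old->new): [V E B]
  21. access E: HIT. Cache (old->new): [V E B]
  22. access E: HIT. Cache (old->new): [V E B]
  23. access B: HIT. Cache (old->new): [V E B]
  24. access E: HIT. Cache (old->new): [V E B]
  25. access V: HIT. Cache (old->new): [V E B]
  26. access W: MISS, evict V. Cache (old->new): [E B W]
  27. access V: MISS, evict E. Cache (old->new): [B W V]
  28. access E: MISS, evict B. Cache (old->new): [W V E]
  29. access E: HIT. Cache (old->new): [W V E]
Total: 15 hits, 14 misses, 11 evictions

Answer: W V E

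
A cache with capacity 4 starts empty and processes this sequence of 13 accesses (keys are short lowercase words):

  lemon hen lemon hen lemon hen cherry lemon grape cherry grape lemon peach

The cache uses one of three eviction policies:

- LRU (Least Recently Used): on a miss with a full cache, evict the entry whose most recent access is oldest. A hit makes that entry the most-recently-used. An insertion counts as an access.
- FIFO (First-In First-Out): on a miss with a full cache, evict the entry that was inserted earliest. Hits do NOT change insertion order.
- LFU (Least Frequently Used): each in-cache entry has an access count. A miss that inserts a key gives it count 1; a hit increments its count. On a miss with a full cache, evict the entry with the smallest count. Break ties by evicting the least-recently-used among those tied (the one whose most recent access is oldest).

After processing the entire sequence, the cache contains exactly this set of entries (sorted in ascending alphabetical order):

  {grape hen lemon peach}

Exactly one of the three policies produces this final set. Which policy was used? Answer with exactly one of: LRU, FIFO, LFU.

Answer: LFU

Derivation:
Simulating under each policy and comparing final sets:
  LRU: final set = {cherry grape lemon peach} -> differs
  FIFO: final set = {cherry grape hen peach} -> differs
  LFU: final set = {grape hen lemon peach} -> MATCHES target
Only LFU produces the target set.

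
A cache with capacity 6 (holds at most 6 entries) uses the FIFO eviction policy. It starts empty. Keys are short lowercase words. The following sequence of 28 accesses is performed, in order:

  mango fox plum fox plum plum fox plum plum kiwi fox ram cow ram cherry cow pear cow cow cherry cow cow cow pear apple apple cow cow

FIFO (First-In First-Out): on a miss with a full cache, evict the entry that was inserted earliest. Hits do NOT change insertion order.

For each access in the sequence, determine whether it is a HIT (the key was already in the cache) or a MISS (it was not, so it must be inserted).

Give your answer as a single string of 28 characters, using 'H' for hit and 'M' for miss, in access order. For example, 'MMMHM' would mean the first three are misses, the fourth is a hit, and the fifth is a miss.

FIFO simulation (capacity=6):
  1. access mango: MISS. Cache (old->new): [mango]
  2. access fox: MISS. Cache (old->new): [mango fox]
  3. access plum: MISS. Cache (old->new): [mango fox plum]
  4. access fox: HIT. Cache (old->new): [mango fox plum]
  5. access plum: HIT. Cache (old->new): [mango fox plum]
  6. access plum: HIT. Cache (old->new): [mango fox plum]
  7. access fox: HIT. Cache (old->new): [mango fox plum]
  8. access plum: HIT. Cache (old->new): [mango fox plum]
  9. access plum: HIT. Cache (old->new): [mango fox plum]
  10. access kiwi: MISS. Cache (old->new): [mango fox plum kiwi]
  11. access fox: HIT. Cache (old->new): [mango fox plum kiwi]
  12. access ram: MISS. Cache (old->new): [mango fox plum kiwi ram]
  13. access cow: MISS. Cache (old->new): [mango fox plum kiwi ram cow]
  14. access ram: HIT. Cache (old->new): [mango fox plum kiwi ram cow]
  15. access cherry: MISS, evict mango. Cache (old->new): [fox plum kiwi ram cow cherry]
  16. access cow: HIT. Cache (old->new): [fox plum kiwi ram cow cherry]
  17. access pear: MISS, evict fox. Cache (old->new): [plum kiwi ram cow cherry pear]
  18. access cow: HIT. Cache (old->new): [plum kiwi ram cow cherry pear]
  19. access cow: HIT. Cache (old->new): [plum kiwi ram cow cherry pear]
  20. access cherry: HIT. Cache (old->new): [plum kiwi ram cow cherry pear]
  21. access cow: HIT. Cache (old->new): [plum kiwi ram cow cherry pear]
  22. access cow: HIT. Cache (old->new): [plum kiwi ram cow cherry pear]
  23. access cow: HIT. Cache (old->new): [plum kiwi ram cow cherry pear]
  24. access pear: HIT. Cache (old->new): [plum kiwi ram cow cherry pear]
  25. access apple: MISS, evict plum. Cache (old->new): [kiwi ram cow cherry pear apple]
  26. access apple: HIT. Cache (old->new): [kiwi ram cow cherry pear apple]
  27. access cow: HIT. Cache (old->new): [kiwi ram cow cherry pear apple]
  28. access cow: HIT. Cache (old->new): [kiwi ram cow cherry pear apple]
Total: 19 hits, 9 misses, 3 evictions

Answer: MMMHHHHHHMHMMHMHMHHHHHHHMHHH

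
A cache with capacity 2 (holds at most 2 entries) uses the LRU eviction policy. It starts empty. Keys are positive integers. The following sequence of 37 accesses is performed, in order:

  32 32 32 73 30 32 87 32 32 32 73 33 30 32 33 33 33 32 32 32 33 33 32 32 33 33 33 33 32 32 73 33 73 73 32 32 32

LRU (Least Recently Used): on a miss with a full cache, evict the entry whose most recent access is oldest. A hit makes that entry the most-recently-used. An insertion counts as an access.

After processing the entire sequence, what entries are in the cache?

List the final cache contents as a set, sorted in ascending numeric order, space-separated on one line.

Answer: 32 73

Derivation:
LRU simulation (capacity=2):
  1. access 32: MISS. Cache (LRU->MRU): [32]
  2. access 32: HIT. Cache (LRU->MRU): [32]
  3. access 32: HIT. Cache (LRU->MRU): [32]
  4. access 73: MISS. Cache (LRU->MRU): [32 73]
  5. access 30: MISS, evict 32. Cache (LRU->MRU): [73 30]
  6. access 32: MISS, evict 73. Cache (LRU->MRU): [30 32]
  7. access 87: MISS, evict 30. Cache (LRU->MRU): [32 87]
  8. access 32: HIT. Cache (LRU->MRU): [87 32]
  9. access 32: HIT. Cache (LRU->MRU): [87 32]
  10. access 32: HIT. Cache (LRU->MRU): [87 32]
  11. access 73: MISS, evict 87. Cache (LRU->MRU): [32 73]
  12. access 33: MISS, evict 32. Cache (LRU->MRU): [73 33]
  13. access 30: MISS, evict 73. Cache (LRU->MRU): [33 30]
  14. access 32: MISS, evict 33. Cache (LRU->MRU): [30 32]
  15. access 33: MISS, evict 30. Cache (LRU->MRU): [32 33]
  16. access 33: HIT. Cache (LRU->MRU): [32 33]
  17. access 33: HIT. Cache (LRU->MRU): [32 33]
  18. access 32: HIT. Cache (LRU->MRU): [33 32]
  19. access 32: HIT. Cache (LRU->MRU): [33 32]
  20. access 32: HIT. Cache (LRU->MRU): [33 32]
  21. access 33: HIT. Cache (LRU->MRU): [32 33]
  22. access 33: HIT. Cache (LRU->MRU): [32 33]
  23. access 32: HIT. Cache (LRU->MRU): [33 32]
  24. access 32: HIT. Cache (LRU->MRU): [33 32]
  25. access 33: HIT. Cache (LRU->MRU): [32 33]
  26. access 33: HIT. Cache (LRU->MRU): [32 33]
  27. access 33: HIT. Cache (LRU->MRU): [32 33]
  28. access 33: HIT. Cache (LRU->MRU): [32 33]
  29. access 32: HIT. Cache (LRU->MRU): [33 32]
  30. access 32: HIT. Cache (LRU->MRU): [33 32]
  31. access 73: MISS, evict 33. Cache (LRU->MRU): [32 73]
  32. access 33: MISS, evict 32. Cache (LRU->MRU): [73 33]
  33. access 73: HIT. Cache (LRU->MRU): [33 73]
  34. access 73: HIT. Cache (LRU->MRU): [33 73]
  35. access 32: MISS, evict 33. Cache (LRU->MRU): [73 32]
  36. access 32: HIT. Cache (LRU->MRU): [73 32]
  37. access 32: HIT. Cache (LRU->MRU): [73 32]
Total: 24 hits, 13 misses, 11 evictions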